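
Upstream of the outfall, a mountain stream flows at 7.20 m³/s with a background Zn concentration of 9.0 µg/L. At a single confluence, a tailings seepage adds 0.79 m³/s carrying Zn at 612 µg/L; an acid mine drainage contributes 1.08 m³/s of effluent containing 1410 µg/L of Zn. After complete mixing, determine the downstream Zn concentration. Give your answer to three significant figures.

Conservation of mass: C = (7.200·9.000 + 0.7900·612.0 + 1.080·1410) / 9.070 = 2071/9.070 = 228.3 µg/L.

228 µg/L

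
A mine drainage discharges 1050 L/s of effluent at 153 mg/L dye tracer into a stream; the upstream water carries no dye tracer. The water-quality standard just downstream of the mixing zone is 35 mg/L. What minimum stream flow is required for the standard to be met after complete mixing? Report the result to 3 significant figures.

3540 L/s

Set C_mix = 35: (Q·0 + 1050·153.0) / (Q + 1050) = 35
→ Q = 1050·(153.0 − 35)/(35 − 0) = 3540 L/s.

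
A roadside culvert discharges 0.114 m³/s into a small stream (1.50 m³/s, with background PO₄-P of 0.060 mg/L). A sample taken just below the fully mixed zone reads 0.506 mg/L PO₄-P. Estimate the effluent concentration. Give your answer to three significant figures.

Mass balance: 1.500·0.06000 + 0.1140·Cₑ = 1.614·0.5060
→ Cₑ = (1.614·0.5060 − 1.500·0.06000) / 0.1140 = 6.374 mg/L.

6.37 mg/L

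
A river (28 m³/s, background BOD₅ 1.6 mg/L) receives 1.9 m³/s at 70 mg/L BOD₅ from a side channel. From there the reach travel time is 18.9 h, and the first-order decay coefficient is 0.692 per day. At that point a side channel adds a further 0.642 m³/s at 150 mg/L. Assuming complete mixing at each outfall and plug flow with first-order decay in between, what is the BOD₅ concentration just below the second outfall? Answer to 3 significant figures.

Mass balance: C = (28.00·1.600 + 1.900·70.00) / 29.90 = 177.8/29.90 = 5.946 mg/L; combined flow 29.90 m³/s.
First-order decay: C = 5.946·exp(−k·t) = 5.946·0.5799 = 3.448 mg/L.
Second outfall: C = (29.90·3.448 + 0.6420·150.0)/30.54 = 6.529 mg/L.

6.53 mg/L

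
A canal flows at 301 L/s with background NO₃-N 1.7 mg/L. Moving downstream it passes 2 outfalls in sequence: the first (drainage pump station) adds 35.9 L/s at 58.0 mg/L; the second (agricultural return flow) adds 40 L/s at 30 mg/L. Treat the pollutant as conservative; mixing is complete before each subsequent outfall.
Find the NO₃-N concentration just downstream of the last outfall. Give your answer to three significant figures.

10.1 mg/L

After outfall 1: Q = 301.0 + 35.90 = 336.9 L/s; C = (301.0·1.700 + 35.90·58.00)/336.9 = 7.699 mg/L.
After outfall 2: Q = 336.9 + 40.00 = 376.9 L/s; C = (336.9·7.699 + 40.00·30.00)/376.9 = 10.07 mg/L.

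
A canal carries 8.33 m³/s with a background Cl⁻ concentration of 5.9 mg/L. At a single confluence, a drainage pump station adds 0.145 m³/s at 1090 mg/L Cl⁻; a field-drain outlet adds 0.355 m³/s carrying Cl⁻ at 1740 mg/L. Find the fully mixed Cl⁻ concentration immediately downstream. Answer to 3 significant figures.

93.4 mg/L

After mixing, C = (8.330·5.900 + 0.1450·1090 + 0.3550·1740) / 8.830 = 824.9/8.830 = 93.42 mg/L.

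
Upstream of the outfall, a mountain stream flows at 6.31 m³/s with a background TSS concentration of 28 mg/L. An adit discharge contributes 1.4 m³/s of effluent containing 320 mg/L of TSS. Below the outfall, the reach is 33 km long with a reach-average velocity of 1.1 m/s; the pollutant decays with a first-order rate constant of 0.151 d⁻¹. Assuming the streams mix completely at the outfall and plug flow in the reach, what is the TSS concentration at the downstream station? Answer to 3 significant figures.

Mixed concentration C = ΣQC/ΣQ = (6.310·28.00 + 1.400·320.0) / 7.710 = 624.7/7.710 = 81.02 mg/L.
Travel time t = 33·1000 / 1.1 = 30000 s = 8.333 h.
Decay over the reach: 81.02·exp(−kt) = 81.02·0.9489 = 76.88 mg/L.

76.9 mg/L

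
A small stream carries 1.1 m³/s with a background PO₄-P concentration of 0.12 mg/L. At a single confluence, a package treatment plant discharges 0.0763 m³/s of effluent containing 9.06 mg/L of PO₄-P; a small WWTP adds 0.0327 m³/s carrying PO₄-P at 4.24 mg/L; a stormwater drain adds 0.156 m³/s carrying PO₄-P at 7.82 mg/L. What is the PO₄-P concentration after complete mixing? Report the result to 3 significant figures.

Flow-weighted average: C = (1.100·0.1200 + 0.07630·9.060 + 0.03270·4.240 + 0.1560·7.820) / 1.365 = 2.182/1.365 = 1.598 mg/L.

1.60 mg/L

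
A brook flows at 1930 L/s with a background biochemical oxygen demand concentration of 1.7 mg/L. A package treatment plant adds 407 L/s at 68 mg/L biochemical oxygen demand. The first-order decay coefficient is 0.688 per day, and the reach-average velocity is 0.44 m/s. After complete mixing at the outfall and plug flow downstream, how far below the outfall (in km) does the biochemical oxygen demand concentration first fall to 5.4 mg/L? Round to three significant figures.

After mixing, C = (1930·1.700 + 407.0·68.00) / 2337 = 30960/2337 = 13.25 mg/L.
Set 13.25·exp(−k·t) = 5.4 → t = ln(13.25/5.4)/k = 112700 s = 31.30 h.
Distance = v·t = 0.44·112700 = 49580 m = 49.58 km.

49.6 km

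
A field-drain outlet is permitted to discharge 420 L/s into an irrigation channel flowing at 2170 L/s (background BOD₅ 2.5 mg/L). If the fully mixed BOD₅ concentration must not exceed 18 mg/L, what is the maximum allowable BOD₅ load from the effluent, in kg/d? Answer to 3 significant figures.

Mass balance at the limit: 2170·2.500 + 420.0·Cₑ = 2590·18 → Cₑ = 98.08 mg/L.
420.0 L/s = 0.4200 m³/s. Load = 0.4200 m³/s × 98.08 g/m³ × 86 400 s/d = 3559 kg/d.

3560 kg/d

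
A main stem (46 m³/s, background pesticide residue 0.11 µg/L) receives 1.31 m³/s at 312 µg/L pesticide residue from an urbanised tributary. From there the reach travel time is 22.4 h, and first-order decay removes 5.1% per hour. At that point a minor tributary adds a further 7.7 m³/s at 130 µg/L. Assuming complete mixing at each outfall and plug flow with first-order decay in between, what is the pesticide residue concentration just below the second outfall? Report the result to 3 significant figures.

Flow-weighted average: C = (46.00·0.1100 + 1.310·312.0) / 47.31 = 413.8/47.31 = 8.746 µg/L; combined flow 47.31 m³/s.
5.1%/h lost → k = −ln(1 − 0.051) = 0.05235 h⁻¹.
Decay over the reach: 8.746·exp(−kt) = 8.746·0.3096 = 2.708 µg/L.
At the second outfall, C = (47.31·2.708 + 7.700·130.0) / (47.31 + 7.700) = 20.53 µg/L.

20.5 µg/L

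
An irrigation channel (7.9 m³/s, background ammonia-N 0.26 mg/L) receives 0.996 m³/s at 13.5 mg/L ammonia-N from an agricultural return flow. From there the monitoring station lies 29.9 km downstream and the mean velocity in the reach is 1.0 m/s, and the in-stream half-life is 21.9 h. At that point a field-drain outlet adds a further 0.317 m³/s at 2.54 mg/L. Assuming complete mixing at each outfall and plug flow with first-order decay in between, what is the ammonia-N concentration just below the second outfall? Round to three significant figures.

1.38 mg/L

After mixing, C = (7.900·0.2600 + 0.9960·13.50) / 8.896 = 15.50/8.896 = 1.742 mg/L; combined flow 8.896 m³/s.
Travel time t = 29.9·1000 / 1.0 = 29900 s = 8.306 h.
Half-life 21.9 h → k = ln 2 / 21.9 = 0.03165 h⁻¹ = 0.7596 d⁻¹.
After decay, C = 1.742 × e^(−kt) = 1.742 × 0.7688 = 1.340 mg/L.
Second outfall: C = (8.896·1.340 + 0.3170·2.540)/9.213 = 1.381 mg/L.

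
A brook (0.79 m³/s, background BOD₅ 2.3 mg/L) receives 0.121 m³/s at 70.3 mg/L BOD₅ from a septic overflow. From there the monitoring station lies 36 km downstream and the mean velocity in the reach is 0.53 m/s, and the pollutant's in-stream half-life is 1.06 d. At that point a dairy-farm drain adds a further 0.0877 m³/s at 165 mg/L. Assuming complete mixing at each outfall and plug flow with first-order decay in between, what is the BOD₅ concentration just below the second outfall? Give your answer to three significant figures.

20.7 mg/L

After mixing, C = (0.7900·2.300 + 0.1210·70.30) / 0.9110 = 10.32/0.9110 = 11.33 mg/L; combined flow 0.9110 m³/s.
Travel time t = 36·1000 / 0.53 = 67920 s = 18.87 h.
Half-life 1.06 d → k = ln 2 / 1.06 = 0.6539 d⁻¹.
Applying C = C₀e^(−kt): 11.33 × 0.5980 = 6.777 mg/L.
Second outfall: C = (0.9110·6.777 + 0.08770·165.0)/0.9987 = 20.67 mg/L.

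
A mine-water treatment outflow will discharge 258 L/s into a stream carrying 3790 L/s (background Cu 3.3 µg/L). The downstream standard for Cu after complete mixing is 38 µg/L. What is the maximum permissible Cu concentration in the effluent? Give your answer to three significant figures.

At the limit, (Qr·Cr + Qe·Cₑ)/(Qr + Qe) = 38:
Cₑ = (4048·38 − 3790·3.300) / 258.0 = 547.7 µg/L.

548 µg/L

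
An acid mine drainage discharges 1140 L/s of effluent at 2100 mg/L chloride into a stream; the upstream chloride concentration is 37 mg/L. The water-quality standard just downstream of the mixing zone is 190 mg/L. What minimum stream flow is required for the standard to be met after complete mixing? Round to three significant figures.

14200 L/s

Set C_mix = 190: (Q·37.00 + 1140·2100) / (Q + 1140) = 190
→ Q = 1140·(2100 − 190)/(190 − 37.00) = 14230 L/s.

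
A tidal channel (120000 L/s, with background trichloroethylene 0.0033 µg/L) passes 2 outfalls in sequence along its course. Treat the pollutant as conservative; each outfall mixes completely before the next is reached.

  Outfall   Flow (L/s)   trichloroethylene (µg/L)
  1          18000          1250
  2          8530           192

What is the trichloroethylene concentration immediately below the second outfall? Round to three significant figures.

165 µg/L

After outfall 1: Q = 120000 + 18000 = 138000 L/s; C = (120000·0.003300 + 18000·1250)/138000 = 163.0 µg/L.
After outfall 2: Q = 138000 + 8530 = 146500 L/s; C = (138000·163.0 + 8530·192.0)/146500 = 164.7 µg/L.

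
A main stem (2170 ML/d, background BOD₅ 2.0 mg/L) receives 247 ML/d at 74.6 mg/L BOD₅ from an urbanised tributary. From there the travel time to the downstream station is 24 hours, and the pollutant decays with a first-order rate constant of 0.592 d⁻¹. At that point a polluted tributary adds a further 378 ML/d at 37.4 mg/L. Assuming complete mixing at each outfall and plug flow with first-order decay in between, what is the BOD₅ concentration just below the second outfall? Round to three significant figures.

Mixed concentration C = ΣQC/ΣQ = (2170·2.000 + 247.0·74.60) / 2417 = 22770/2417 = 9.419 mg/L; combined flow 2417 ML/d.
First-order decay: C = 9.419·exp(−k·t) = 9.419·0.5532 = 5.211 mg/L.
Second outfall: C = (2417·5.211 + 378.0·37.40)/2795 = 9.564 mg/L.

9.56 mg/L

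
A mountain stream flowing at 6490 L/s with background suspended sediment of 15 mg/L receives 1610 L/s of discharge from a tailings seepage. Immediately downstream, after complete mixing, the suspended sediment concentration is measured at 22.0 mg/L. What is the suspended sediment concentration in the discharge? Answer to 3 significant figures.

Mass balance: 6490·15.00 + 1610·Cₑ = 8100·22.00
→ Cₑ = (8100·22.00 − 6490·15.00) / 1610 = 50.22 mg/L.

50.2 mg/L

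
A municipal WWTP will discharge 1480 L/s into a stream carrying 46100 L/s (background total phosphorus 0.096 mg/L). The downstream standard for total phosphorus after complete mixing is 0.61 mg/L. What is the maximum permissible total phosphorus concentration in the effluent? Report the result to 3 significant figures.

At the limit, (Qr·Cr + Qe·Cₑ)/(Qr + Qe) = 0.61:
Cₑ = (47580·0.61 − 46100·0.09600) / 1480 = 16.62 mg/L.

16.6 mg/L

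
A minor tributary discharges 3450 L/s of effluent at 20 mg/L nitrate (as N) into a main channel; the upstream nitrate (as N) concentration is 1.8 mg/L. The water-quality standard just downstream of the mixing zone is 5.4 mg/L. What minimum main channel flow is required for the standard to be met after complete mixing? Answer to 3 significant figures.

14000 L/s

Set C_mix = 5.4: (Q·1.800 + 3450·20.00) / (Q + 3450) = 5.4
→ Q = 3450·(20.00 − 5.4)/(5.4 − 1.800) = 13990 L/s.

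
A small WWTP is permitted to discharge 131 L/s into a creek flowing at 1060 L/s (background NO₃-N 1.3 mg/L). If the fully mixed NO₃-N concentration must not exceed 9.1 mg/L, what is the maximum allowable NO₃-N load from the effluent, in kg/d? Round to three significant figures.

Mass balance at the limit: 1060·1.300 + 131.0·Cₑ = 1191·9.1 → Cₑ = 72.21 mg/L.
131.0 L/s = 0.1310 m³/s. Load = 0.1310 m³/s × 72.21 g/m³ × 86 400 s/d = 817.4 kg/d.

817 kg/d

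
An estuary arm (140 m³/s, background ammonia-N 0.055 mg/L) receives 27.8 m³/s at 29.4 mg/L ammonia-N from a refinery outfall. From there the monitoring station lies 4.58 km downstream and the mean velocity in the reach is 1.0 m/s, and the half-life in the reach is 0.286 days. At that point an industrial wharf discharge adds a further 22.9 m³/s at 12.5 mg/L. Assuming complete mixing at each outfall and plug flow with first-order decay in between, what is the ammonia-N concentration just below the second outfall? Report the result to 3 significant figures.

5.31 mg/L

Mixed concentration C = ΣQC/ΣQ = (140.0·0.05500 + 27.80·29.40) / 167.8 = 825.0/167.8 = 4.917 mg/L; combined flow 167.8 m³/s.
Travel time t = 4.58·1000 / 1.0 = 4580 s = 1.272 h.
Half-life 0.286 d → k = ln 2 / 0.286 = 2.424 d⁻¹.
Applying C = C₀e^(−kt): 4.917 × 0.8794 = 4.324 mg/L.
At the second outfall, C = (167.8·4.324 + 22.90·12.50) / (167.8 + 22.90) = 5.306 mg/L.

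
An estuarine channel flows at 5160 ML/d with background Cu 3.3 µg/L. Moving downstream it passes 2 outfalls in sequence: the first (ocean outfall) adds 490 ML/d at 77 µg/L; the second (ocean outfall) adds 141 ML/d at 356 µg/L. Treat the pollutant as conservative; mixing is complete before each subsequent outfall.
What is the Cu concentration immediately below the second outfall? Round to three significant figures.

18.1 µg/L

Below outfall 1: Q → 5650 ML/d, C = (5160·3.300 + 490.0·77.00)/5650 = 9.692 µg/L.
Below outfall 2: Q → 5791 ML/d, C = (5650·9.692 + 141.0·356.0)/5791 = 18.12 µg/L.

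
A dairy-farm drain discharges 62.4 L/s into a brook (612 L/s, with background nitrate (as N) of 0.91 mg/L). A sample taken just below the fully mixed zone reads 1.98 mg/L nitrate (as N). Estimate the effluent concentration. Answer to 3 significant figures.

Mass balance: 612.0·0.9100 + 62.40·Cₑ = 674.4·1.980
→ Cₑ = (674.4·1.980 − 612.0·0.9100) / 62.40 = 12.47 mg/L.

12.5 mg/L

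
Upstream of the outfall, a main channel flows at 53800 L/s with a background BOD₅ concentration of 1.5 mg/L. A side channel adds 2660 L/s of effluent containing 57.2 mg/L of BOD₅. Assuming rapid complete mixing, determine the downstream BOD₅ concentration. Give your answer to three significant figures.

4.12 mg/L

Flow-weighted average: C = (53800·1.500 + 2660·57.20) / 56460 = 232900/56460 = 4.124 mg/L.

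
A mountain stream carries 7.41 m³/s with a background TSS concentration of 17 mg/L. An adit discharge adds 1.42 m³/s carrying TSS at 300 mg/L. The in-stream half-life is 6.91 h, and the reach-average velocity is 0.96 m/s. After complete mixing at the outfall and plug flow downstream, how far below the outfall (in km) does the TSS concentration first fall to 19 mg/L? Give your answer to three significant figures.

41.0 km

Flow-weighted average: C = (7.410·17.00 + 1.420·300.0) / 8.830 = 552.0/8.830 = 62.51 mg/L.
Half-life 6.91 h → k = ln 2 / 6.91 = 0.1003 h⁻¹ = 2.407 d⁻¹.
Set 62.51·exp(−k·t) = 19 → t = ln(62.51/19)/k = 42740 s = 11.87 h.
Distance = v·t = 0.96·42740 = 41030 m = 41.03 km.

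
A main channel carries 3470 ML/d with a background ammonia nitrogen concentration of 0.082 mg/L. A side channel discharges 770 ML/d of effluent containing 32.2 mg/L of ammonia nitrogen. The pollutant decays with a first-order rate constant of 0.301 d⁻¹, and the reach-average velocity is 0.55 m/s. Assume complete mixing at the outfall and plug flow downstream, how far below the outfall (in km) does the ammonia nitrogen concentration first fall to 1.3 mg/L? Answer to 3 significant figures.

Mixed concentration C = ΣQC/ΣQ = (3470·0.08200 + 770.0·32.20) / 4240 = 25080/4240 = 5.915 mg/L.
Set 5.915·exp(−k·t) = 1.3 → t = ln(5.915/1.3)/k = 434900 s = 120.8 h.
Distance = v·t = 0.55·434900 = 239200 m = 239.2 km.

239 km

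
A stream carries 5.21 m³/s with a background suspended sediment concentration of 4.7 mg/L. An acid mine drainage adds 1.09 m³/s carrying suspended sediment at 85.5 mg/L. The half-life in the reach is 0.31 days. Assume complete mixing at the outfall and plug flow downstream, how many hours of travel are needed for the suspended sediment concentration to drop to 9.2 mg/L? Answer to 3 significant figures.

7.60 h

After mixing, C = (5.210·4.700 + 1.090·85.50) / 6.300 = 117.7/6.300 = 18.68 mg/L.
Half-life 0.31 d → k = ln 2 / 0.31 = 2.236 d⁻¹.
18.68·exp(−k·t) = 9.2 → t = ln(18.68/9.2)/k = 27370 s = 7.602 h.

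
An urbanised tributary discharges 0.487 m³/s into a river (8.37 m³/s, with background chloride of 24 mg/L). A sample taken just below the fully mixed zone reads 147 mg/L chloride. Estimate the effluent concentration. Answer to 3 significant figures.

Mass balance: 8.370·24.00 + 0.4870·Cₑ = 8.857·147.0
→ Cₑ = (8.857·147.0 − 8.370·24.00) / 0.4870 = 2261 mg/L.

2260 mg/L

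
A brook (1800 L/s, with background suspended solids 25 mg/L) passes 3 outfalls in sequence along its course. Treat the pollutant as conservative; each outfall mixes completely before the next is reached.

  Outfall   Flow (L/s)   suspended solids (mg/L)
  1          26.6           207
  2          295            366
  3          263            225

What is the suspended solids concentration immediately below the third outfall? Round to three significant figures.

After outfall 1: Q = 1800 + 26.60 = 1827 L/s; C = (1800·25.00 + 26.60·207.0)/1827 = 27.65 mg/L.
After outfall 2: Q = 1827 + 295.0 = 2122 L/s; C = (1827·27.65 + 295.0·366.0)/2122 = 74.70 mg/L.
After outfall 3: Q = 2122 + 263.0 = 2385 L/s; C = (2122·74.70 + 263.0·225.0)/2385 = 91.27 mg/L.

91.3 mg/L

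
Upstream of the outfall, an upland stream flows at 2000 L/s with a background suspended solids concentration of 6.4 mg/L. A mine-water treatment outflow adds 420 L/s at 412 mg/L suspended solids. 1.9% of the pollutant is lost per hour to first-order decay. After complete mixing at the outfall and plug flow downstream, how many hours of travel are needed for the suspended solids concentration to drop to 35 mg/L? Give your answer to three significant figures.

41.0 h

After mixing, C = (2000·6.400 + 420.0·412.0) / 2420 = 185800/2420 = 76.79 mg/L.
1.9%/h lost → k = −ln(1 − 0.019) = 0.01918 h⁻¹.
76.79·exp(−k·t) = 35 → t = ln(76.79/35)/k = 147500 s = 40.96 h.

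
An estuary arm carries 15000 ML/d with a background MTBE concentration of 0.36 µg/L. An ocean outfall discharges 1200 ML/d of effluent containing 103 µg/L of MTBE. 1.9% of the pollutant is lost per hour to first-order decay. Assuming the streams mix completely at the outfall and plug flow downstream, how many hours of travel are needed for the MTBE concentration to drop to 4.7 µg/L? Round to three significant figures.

Flow-weighted average: C = (15000·0.3600 + 1200·103.0) / 16200 = 129000/16200 = 7.963 µg/L.
1.9%/h lost → k = −ln(1 − 0.019) = 0.01918 h⁻¹.
7.963·exp(−k·t) = 4.7 → t = ln(7.963/4.7)/k = 98950 s = 27.48 h.

27.5 h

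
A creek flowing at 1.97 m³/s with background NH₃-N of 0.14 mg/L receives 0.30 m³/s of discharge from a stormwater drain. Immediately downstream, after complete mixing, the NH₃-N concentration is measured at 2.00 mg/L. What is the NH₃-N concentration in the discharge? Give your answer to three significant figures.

Mass balance: 1.970·0.1400 + 0.3000·Cₑ = 2.270·2.000
→ Cₑ = (2.270·2.000 − 1.970·0.1400) / 0.3000 = 14.21 mg/L.

14.2 mg/L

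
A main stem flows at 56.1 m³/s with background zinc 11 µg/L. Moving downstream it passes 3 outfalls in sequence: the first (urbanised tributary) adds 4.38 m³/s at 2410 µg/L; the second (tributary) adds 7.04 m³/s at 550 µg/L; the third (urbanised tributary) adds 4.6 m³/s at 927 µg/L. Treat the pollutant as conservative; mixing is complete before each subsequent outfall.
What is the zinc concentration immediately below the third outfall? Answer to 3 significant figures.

Outfall 1: combined Q = 60.48 m³/s; C = (56.10·11.00 + 4.380·2410)/60.48 = 184.7 µg/L.
Outfall 2: combined Q = 67.52 m³/s; C = (60.48·184.7 + 7.040·550.0)/67.52 = 222.8 µg/L.
Outfall 3: combined Q = 72.12 m³/s; C = (67.52·222.8 + 4.600·927.0)/72.12 = 267.7 µg/L.

268 µg/L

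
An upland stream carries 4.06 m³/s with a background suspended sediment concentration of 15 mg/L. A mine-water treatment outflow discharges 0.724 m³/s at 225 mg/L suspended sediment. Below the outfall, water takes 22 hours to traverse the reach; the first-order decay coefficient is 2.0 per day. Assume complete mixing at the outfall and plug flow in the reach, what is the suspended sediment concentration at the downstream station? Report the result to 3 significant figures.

7.48 mg/L

Mass balance: C = (4.060·15.00 + 0.7240·225.0) / 4.784 = 223.8/4.784 = 46.78 mg/L.
Applying C = C₀e^(−kt): 46.78 × 0.1599 = 7.479 mg/L.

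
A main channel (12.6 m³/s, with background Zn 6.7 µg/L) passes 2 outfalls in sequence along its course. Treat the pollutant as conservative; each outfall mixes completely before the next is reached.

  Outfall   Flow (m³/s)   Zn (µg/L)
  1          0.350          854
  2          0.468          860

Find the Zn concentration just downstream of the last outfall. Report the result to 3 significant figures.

After outfall 1: Q = 12.60 + 0.3500 = 12.95 m³/s; C = (12.60·6.700 + 0.3500·854.0)/12.95 = 29.60 µg/L.
After outfall 2: Q = 12.95 + 0.4680 = 13.42 m³/s; C = (12.95·29.60 + 0.4680·860.0)/13.42 = 58.56 µg/L.

58.6 µg/L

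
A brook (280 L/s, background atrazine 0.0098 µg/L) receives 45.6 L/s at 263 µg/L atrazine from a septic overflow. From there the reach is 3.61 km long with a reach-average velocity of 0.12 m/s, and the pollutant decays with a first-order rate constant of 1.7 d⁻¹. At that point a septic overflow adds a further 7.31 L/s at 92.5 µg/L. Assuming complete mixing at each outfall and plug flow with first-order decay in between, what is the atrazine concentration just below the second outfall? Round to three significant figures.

Flow-weighted average: C = (280.0·0.009800 + 45.60·263.0) / 325.6 = 12000/325.6 = 36.84 µg/L; combined flow 325.6 L/s.
Travel time t = 3.61·1000 / 0.12 = 30080 s = 8.356 h.
Applying C = C₀e^(−kt): 36.84 × 0.5533 = 20.38 µg/L.
At the second outfall, C = (325.6·20.38 + 7.310·92.50) / (325.6 + 7.310) = 21.97 µg/L.

22.0 µg/L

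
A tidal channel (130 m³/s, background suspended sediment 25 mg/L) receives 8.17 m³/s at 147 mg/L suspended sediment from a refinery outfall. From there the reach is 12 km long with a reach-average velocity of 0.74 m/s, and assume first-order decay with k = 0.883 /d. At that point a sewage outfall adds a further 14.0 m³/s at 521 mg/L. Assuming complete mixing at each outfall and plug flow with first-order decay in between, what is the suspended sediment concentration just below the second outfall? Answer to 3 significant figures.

72.7 mg/L

Mass balance: C = (130.0·25.00 + 8.170·147.0) / 138.2 = 4451/138.2 = 32.21 mg/L; combined flow 138.2 m³/s.
Travel time t = 12·1000 / 0.74 = 16220 s = 4.505 h.
Decay over the reach: 32.21·exp(−kt) = 32.21·0.8473 = 27.29 mg/L.
Second outfall: C = (138.2·27.29 + 14.00·521.0)/152.2 = 72.72 mg/L.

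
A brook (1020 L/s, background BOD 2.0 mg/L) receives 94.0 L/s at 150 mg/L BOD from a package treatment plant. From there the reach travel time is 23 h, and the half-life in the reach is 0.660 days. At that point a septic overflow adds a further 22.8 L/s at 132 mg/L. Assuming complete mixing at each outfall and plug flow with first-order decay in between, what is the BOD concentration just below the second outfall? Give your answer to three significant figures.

Conservation of mass: C = (1020·2.000 + 94.00·150.0) / 1114 = 16140/1114 = 14.49 mg/L; combined flow 1114 L/s.
Half-life 0.660 d → k = ln 2 / 0.660 = 1.050 d⁻¹.
Applying C = C₀e^(−kt): 14.49 × 0.3655 = 5.296 mg/L.
Second outfall: C = (1114·5.296 + 22.80·132.0)/1137 = 7.837 mg/L.

7.84 mg/L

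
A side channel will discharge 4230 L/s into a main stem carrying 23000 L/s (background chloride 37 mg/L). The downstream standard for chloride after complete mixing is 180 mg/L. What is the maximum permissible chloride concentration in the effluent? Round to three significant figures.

958 mg/L

At the limit, (Qr·Cr + Qe·Cₑ)/(Qr + Qe) = 180:
Cₑ = (27230·180 − 23000·37.00) / 4230 = 957.5 mg/L.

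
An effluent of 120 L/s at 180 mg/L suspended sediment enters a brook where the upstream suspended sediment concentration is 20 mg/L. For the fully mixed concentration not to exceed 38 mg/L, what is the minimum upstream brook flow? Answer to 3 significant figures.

Set C_mix = 38: (Q·20.00 + 120.0·180.0) / (Q + 120.0) = 38
→ Q = 120.0·(180.0 − 38)/(38 − 20.00) = 946.7 L/s.

947 L/s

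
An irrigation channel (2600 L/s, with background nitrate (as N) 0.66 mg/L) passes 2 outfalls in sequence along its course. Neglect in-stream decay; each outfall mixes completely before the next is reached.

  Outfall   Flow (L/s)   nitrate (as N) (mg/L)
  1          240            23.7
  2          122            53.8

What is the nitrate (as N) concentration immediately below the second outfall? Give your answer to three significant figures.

After outfall 1: Q = 2600 + 240.0 = 2840 L/s; C = (2600·0.6600 + 240.0·23.70)/2840 = 2.607 mg/L.
After outfall 2: Q = 2840 + 122.0 = 2962 L/s; C = (2840·2.607 + 122.0·53.80)/2962 = 4.716 mg/L.

4.72 mg/L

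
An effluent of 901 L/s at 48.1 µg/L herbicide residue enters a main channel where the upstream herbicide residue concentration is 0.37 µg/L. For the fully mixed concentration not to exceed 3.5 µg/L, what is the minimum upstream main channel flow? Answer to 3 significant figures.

Set C_mix = 3.5: (Q·0.3700 + 901.0·48.10) / (Q + 901.0) = 3.5
→ Q = 901.0·(48.10 − 3.5)/(3.5 − 0.3700) = 12840 L/s.

12800 L/s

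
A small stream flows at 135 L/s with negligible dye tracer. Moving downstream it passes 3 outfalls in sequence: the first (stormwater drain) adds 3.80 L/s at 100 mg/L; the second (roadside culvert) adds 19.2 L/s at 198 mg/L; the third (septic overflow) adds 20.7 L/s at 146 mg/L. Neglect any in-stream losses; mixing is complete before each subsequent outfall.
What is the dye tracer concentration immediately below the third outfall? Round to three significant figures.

Below outfall 1: Q → 138.8 L/s, C = (135.0·0 + 3.800·100.0)/138.8 = 2.738 mg/L.
Below outfall 2: Q → 158.0 L/s, C = (138.8·2.738 + 19.20·198.0)/158.0 = 26.47 mg/L.
Below outfall 3: Q → 178.7 L/s, C = (158.0·26.47 + 20.70·146.0)/178.7 = 40.31 mg/L.

40.3 mg/L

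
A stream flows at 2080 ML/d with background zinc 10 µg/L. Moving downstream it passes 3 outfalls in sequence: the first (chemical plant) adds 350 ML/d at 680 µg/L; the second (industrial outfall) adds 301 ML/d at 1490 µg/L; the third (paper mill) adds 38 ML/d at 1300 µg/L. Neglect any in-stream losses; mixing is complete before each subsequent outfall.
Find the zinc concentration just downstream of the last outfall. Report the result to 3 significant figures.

273 µg/L

Below outfall 1: Q → 2430 ML/d, C = (2080·10.00 + 350.0·680.0)/2430 = 106.5 µg/L.
Below outfall 2: Q → 2731 ML/d, C = (2430·106.5 + 301.0·1490)/2731 = 259.0 µg/L.
Below outfall 3: Q → 2769 ML/d, C = (2731·259.0 + 38.00·1300)/2769 = 273.3 µg/L.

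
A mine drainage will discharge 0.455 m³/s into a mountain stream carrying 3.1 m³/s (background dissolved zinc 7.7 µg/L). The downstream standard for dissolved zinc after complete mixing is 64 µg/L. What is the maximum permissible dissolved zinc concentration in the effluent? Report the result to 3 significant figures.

At the limit, (Qr·Cr + Qe·Cₑ)/(Qr + Qe) = 64:
Cₑ = (3.555·64 − 3.100·7.700) / 0.4550 = 447.6 µg/L.

448 µg/L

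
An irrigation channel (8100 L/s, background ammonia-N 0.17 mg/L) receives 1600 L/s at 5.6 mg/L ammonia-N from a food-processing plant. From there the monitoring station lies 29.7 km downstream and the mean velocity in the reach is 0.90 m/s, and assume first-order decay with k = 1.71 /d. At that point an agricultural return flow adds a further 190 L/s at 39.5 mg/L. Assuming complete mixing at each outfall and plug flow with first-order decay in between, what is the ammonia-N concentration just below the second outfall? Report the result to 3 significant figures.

After mixing, C = (8100·0.1700 + 1600·5.600) / 9700 = 10340/9700 = 1.066 mg/L; combined flow 9700 L/s.
Travel time t = 29.7·1000 / 0.90 = 33000 s = 9.167 h.
First-order decay: C = 1.066·exp(−k·t) = 1.066·0.5204 = 0.5546 mg/L.
Second outfall: C = (9700·0.5546 + 190.0·39.50)/9890 = 1.303 mg/L.

1.30 mg/L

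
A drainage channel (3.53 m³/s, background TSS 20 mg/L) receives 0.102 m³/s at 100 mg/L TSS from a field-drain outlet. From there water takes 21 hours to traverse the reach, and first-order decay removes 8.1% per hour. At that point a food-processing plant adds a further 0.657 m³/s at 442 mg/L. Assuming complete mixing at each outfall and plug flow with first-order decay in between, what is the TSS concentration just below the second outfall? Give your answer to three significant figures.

Flow-weighted average: C = (3.530·20.00 + 0.1020·100.0) / 3.632 = 80.80/3.632 = 22.25 mg/L; combined flow 3.632 m³/s.
8.1%/h lost → k = −ln(1 − 0.081) = 0.08447 h⁻¹.
First-order decay: C = 22.25·exp(−k·t) = 22.25·0.1697 = 3.775 mg/L.
Second outfall: C = (3.632·3.775 + 0.6570·442.0)/4.289 = 70.90 mg/L.

70.9 mg/L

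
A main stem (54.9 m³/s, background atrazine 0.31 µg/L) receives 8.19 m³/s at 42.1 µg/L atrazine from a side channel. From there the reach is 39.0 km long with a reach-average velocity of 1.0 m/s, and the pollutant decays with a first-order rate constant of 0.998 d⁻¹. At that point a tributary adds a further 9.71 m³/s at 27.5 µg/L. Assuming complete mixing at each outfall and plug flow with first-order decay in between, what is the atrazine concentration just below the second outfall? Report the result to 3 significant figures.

6.84 µg/L

Conservation of mass: C = (54.90·0.3100 + 8.190·42.10) / 63.09 = 361.8/63.09 = 5.735 µg/L; combined flow 63.09 m³/s.
Travel time t = 39.0·1000 / 1.0 = 39000 s = 10.83 h.
Decay over the reach: 5.735·exp(−kt) = 5.735·0.6373 = 3.655 µg/L.
At the second outfall, C = (63.09·3.655 + 9.710·27.50) / (63.09 + 9.710) = 6.835 µg/L.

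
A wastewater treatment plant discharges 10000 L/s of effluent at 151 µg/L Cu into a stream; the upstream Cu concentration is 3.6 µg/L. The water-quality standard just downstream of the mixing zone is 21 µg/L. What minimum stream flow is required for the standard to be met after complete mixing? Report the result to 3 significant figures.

74700 L/s

Set C_mix = 21: (Q·3.600 + 10000·151.0) / (Q + 10000) = 21
→ Q = 10000·(151.0 − 21)/(21 − 3.600) = 74710 L/s.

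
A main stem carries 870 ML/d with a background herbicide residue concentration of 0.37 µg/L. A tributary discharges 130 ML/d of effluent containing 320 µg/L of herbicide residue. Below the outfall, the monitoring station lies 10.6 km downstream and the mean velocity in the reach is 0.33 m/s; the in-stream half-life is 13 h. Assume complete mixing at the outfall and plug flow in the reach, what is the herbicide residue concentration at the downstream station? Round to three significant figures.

26.1 µg/L

Mixed concentration C = ΣQC/ΣQ = (870.0·0.3700 + 130.0·320.0) / 1000 = 41920/1000 = 41.92 µg/L.
Travel time t = 10.6·1000 / 0.33 = 32120 s = 8.923 h.
Half-life 13 h → k = ln 2 / 13 = 0.05332 h⁻¹ = 1.280 d⁻¹.
First-order decay: C = 41.92·exp(−k·t) = 41.92·0.6214 = 26.05 µg/L.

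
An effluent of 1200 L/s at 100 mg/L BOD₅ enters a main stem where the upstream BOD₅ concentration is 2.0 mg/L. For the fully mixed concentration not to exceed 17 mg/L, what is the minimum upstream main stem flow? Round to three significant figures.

6640 L/s

Set C_mix = 17: (Q·2.000 + 1200·100.0) / (Q + 1200) = 17
→ Q = 1200·(100.0 − 17)/(17 − 2.000) = 6640 L/s.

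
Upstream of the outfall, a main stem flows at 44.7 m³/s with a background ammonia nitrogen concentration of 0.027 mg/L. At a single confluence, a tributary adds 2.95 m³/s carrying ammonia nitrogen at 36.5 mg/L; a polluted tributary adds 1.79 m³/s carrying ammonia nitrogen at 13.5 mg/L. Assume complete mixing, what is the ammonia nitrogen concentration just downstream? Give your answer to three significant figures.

2.69 mg/L

Flow-weighted average: C = (44.70·0.02700 + 2.950·36.50 + 1.790·13.50) / 49.44 = 133.0/49.44 = 2.691 mg/L.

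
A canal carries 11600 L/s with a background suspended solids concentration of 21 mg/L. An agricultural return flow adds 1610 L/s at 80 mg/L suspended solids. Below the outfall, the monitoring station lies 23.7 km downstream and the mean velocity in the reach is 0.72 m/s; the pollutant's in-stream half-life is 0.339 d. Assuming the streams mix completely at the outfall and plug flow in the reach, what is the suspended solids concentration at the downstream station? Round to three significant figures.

After mixing, C = (11600·21.00 + 1610·80.00) / 13210 = 372400/13210 = 28.19 mg/L.
Travel time t = 23.7·1000 / 0.72 = 32920 s = 9.144 h.
Half-life 0.339 d → k = ln 2 / 0.339 = 2.045 d⁻¹.
After decay, C = 28.19 × e^(−kt) = 28.19 × 0.4589 = 12.94 mg/L.

12.9 mg/L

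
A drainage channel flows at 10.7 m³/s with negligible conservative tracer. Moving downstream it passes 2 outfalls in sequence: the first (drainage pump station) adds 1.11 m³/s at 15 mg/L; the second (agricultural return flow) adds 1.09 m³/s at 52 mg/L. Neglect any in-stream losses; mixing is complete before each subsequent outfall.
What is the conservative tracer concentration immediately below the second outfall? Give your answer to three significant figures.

5.68 mg/L

Below outfall 1: Q → 11.81 m³/s, C = (10.70·0 + 1.110·15.00)/11.81 = 1.410 mg/L.
Below outfall 2: Q → 12.90 m³/s, C = (11.81·1.410 + 1.090·52.00)/12.90 = 5.684 mg/L.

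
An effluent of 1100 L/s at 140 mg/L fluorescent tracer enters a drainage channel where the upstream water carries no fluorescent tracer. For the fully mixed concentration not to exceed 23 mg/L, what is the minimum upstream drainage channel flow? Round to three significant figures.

5600 L/s

Set C_mix = 23: (Q·0 + 1100·140.0) / (Q + 1100) = 23
→ Q = 1100·(140.0 − 23)/(23 − 0) = 5596 L/s.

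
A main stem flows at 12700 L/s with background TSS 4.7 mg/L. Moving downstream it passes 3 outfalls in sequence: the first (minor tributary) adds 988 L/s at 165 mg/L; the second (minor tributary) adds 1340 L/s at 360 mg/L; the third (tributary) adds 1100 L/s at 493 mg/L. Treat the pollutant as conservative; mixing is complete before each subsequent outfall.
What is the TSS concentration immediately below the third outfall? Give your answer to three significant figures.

77.3 mg/L

Below outfall 1: Q → 13690 L/s, C = (12700·4.700 + 988.0·165.0)/13690 = 16.27 mg/L.
Below outfall 2: Q → 15030 L/s, C = (13690·16.27 + 1340·360.0)/15030 = 46.92 mg/L.
Below outfall 3: Q → 16130 L/s, C = (15030·46.92 + 1100·493.0)/16130 = 77.34 mg/L.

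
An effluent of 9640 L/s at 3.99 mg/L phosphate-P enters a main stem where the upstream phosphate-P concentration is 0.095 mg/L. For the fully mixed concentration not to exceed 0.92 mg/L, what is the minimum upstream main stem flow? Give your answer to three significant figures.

Set C_mix = 0.92: (Q·0.09500 + 9640·3.990) / (Q + 9640) = 0.92
→ Q = 9640·(3.990 − 0.92)/(0.92 − 0.09500) = 35870 L/s.

35900 L/s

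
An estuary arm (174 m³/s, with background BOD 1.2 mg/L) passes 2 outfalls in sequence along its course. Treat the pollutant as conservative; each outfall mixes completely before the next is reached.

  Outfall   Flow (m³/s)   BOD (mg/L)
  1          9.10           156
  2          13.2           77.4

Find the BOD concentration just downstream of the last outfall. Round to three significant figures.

13.5 mg/L

Below outfall 1: Q → 183.1 m³/s, C = (174.0·1.200 + 9.100·156.0)/183.1 = 8.894 mg/L.
Below outfall 2: Q → 196.3 m³/s, C = (183.1·8.894 + 13.20·77.40)/196.3 = 13.50 mg/L.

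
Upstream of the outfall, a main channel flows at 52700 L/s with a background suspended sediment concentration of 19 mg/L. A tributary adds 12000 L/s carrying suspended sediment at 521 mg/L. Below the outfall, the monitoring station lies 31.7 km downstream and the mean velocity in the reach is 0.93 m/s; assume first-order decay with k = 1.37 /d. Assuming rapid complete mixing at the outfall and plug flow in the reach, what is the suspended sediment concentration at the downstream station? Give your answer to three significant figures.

Conservation of mass: C = (52700·19.00 + 12000·521.0) / 64700 = 7253000/64700 = 112.1 mg/L.
Travel time t = 31.7·1000 / 0.93 = 34090 s = 9.468 h.
After decay, C = 112.1 × e^(−kt) = 112.1 × 0.5825 = 65.30 mg/L.

65.3 mg/L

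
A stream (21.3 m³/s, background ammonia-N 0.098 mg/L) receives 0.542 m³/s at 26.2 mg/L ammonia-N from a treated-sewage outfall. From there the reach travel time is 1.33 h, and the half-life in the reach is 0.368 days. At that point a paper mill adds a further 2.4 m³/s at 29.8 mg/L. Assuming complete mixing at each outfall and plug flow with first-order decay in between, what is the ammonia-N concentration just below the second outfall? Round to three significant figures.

3.56 mg/L

After mixing, C = (21.30·0.09800 + 0.5420·26.20) / 21.84 = 16.29/21.84 = 0.7457 mg/L; combined flow 21.84 m³/s.
Half-life 0.368 d → k = ln 2 / 0.368 = 1.884 d⁻¹.
First-order decay: C = 0.7457·exp(−k·t) = 0.7457·0.9009 = 0.6718 mg/L.
At the second outfall, C = (21.84·0.6718 + 2.400·29.80) / (21.84 + 2.400) = 3.556 mg/L.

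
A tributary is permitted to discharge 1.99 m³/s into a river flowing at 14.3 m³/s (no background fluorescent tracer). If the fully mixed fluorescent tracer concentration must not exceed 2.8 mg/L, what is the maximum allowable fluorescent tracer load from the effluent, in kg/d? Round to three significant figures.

3940 kg/d

Mass balance at the limit: 14.30·0 + 1.990·Cₑ = 16.29·2.8 → Cₑ = 22.92 mg/L.
Load = 1.990 m³/s × 22.92 g/m³ × 86 400 s/d = 3941 kg/d.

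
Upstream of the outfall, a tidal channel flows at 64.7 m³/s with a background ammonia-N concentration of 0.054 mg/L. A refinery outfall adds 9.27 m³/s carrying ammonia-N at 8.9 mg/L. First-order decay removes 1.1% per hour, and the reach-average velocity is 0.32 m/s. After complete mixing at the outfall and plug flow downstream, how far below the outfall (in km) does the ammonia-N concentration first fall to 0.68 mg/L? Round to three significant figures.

Flow-weighted average: C = (64.70·0.05400 + 9.270·8.900) / 73.97 = 86.00/73.97 = 1.163 mg/L.
1.1%/h lost → k = −ln(1 − 0.011) = 0.01106 h⁻¹.
Set 1.163·exp(−k·t) = 0.68 → t = ln(1.163/0.68)/k = 174600 s = 48.49 h.
Distance = v·t = 0.32·174600 = 55860 m = 55.86 km.

55.9 km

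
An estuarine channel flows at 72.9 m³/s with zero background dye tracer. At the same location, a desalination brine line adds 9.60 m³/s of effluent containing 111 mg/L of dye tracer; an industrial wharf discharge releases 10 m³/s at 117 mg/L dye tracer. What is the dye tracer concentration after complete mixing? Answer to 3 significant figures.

24.2 mg/L

Mixed concentration C = ΣQC/ΣQ = (72.90·0 + 9.600·111.0 + 10.00·117.0) / 92.50 = 2236/92.50 = 24.17 mg/L.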